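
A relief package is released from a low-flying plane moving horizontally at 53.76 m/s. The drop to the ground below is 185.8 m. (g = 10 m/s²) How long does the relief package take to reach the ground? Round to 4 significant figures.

The horizontal speed doesn't affect the fall. With v_y0 = 0, h = ½ g t².
t = √(2 × 185.8 / 10) = √37.160 = 6.096 s.

6.096 s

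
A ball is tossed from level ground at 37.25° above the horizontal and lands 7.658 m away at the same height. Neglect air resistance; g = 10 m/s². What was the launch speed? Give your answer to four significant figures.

On level ground, R = v₀² sin(2θ) / g, so v₀ = √(R g / sin 2θ).
sin(2 × 37.25°) = 0.9636.
v₀ = √(7.658 × 10 / 0.9636) = √79.473 = 8.915 m/s.

8.915 m/s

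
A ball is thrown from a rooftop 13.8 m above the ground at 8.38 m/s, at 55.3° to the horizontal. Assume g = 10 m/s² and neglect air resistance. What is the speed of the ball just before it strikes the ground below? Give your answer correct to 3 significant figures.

v_x = 8.38 cos 55.3° = 4.771 m/s is unchanged throughout.
For the vertical component, v_y² = v_y0² + 2 g h = (6.890)² + 2×10×13.8 = 323.5, so |v_y| = 17.99 m/s.
Impact speed = √(v_x² + v_y²) = √(22.76 + 323.5) = 18.6 m/s.

18.6 m/s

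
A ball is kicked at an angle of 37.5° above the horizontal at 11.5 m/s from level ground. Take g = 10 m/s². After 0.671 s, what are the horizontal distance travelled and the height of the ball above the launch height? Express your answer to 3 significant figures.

v_x = 11.5 cos 37.5° = 9.124 m/s; v_y0 = 11.5 sin 37.5° = 7.001 m/s.
x = v_x t = 9.124 × 0.671 = 6.12 m.
y = v_y0 t − ½ g t² = 7.001×0.671 − 5.000×0.671² = 2.45 m.

x = 6.12 m, y = 2.45 m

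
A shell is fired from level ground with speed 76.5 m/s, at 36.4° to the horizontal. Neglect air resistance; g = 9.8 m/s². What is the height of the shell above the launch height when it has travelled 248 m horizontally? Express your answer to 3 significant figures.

103 m

v_x = 76.5 cos 36.4° = 61.57 m/s, v_y0 = 76.5 sin 36.4° = 45.40 m/s.
Time to reach x = 248 m: t = x / v_x = 248 / 61.57 = 4.028 s.
y = v_y0 t − ½ g t² = 45.40×4.028 − 4.900×4.028² = 103 m.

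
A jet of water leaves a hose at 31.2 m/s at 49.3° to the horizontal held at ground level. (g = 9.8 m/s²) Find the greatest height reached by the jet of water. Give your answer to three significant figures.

28.5 m

Vertical component of launch velocity: v_y = 31.2 sin 49.3° = 23.65 m/s.
At the highest point the vertical velocity is zero, so v_y² = 2 g h_max.
h_max = (23.65)² / (2 × 9.8) = 559.3 / 19.60 = 28.5 m.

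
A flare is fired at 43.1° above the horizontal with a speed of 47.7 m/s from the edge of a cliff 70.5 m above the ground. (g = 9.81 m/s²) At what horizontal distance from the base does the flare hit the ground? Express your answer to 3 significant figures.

291 m

Components: v_x = 47.7 cos 43.1° = 34.83 m/s, v_y = 47.7 sin 43.1° = 32.59 m/s.
Vertical: 0 = 70.5 + 32.59 t − ½(9.81) t² ⇒ 4.905 t² − 32.59 t − 70.5 = 0.
t = [32.59 + √(1062 + 1383)] / 9.810 = 8.363 s.
Horizontal: R = v_x · t = 34.83 × 8.363 = 291 m.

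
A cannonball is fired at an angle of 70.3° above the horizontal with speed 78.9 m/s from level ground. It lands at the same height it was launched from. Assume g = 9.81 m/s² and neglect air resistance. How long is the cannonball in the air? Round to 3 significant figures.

Vertical component: v_y = 78.9 sin 70.3° = 74.28 m/s.
For a projectile landing at launch height, time of flight is t = 2 v_y / g = 2 × 74.28 / 9.81 = 15.1 s.

15.1 s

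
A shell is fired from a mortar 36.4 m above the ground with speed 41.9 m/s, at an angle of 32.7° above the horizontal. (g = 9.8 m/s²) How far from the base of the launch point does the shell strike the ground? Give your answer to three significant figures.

Components: v_x = 41.9 cos 32.7° = 35.26 m/s, v_y = 41.9 sin 32.7° = 22.64 m/s.
Vertical: 0 = 36.4 + 22.64 t − ½(9.8) t² ⇒ 4.900 t² − 22.64 t − 36.4 = 0.
t = [22.64 + √(512.6 + 713.4)] / 9.800 = 5.883 s.
Horizontal: R = v_x · t = 35.26 × 5.883 = 207 m.

207 m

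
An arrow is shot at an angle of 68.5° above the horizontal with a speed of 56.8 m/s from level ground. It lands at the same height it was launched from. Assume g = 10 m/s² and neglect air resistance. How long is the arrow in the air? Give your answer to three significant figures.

10.6 s

Vertical component: v_y = 56.8 sin 68.5° = 52.85 m/s.
For a projectile landing at launch height, time of flight is t = 2 v_y / g = 2 × 52.85 / 10 = 10.6 s.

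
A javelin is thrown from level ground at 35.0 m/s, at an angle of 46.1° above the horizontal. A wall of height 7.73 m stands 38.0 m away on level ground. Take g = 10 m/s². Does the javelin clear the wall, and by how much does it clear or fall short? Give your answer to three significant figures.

Yes — it clears the wall by 19.5 m.

v_x = 35.0 cos 46.1° = 24.27 m/s; v_y0 = 35.0 sin 46.1° = 25.22 m/s.
Time to reach the wall: t = 38.0 / 24.27 = 1.566 s.
Height at that point: y = 25.22×1.566 − 5.000×1.566² = 27.23 m.
That is 27.23 − 7.73 = 19.5 m above the top of the wall, so the javelin clears it.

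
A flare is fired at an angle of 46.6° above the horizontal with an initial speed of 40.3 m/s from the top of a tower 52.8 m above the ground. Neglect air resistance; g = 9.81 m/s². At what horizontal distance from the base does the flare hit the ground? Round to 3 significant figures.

205 m

Components: v_x = 40.3 cos 46.6° = 27.69 m/s, v_y = 40.3 sin 46.6° = 29.28 m/s.
Vertical: 0 = 52.8 + 29.28 t − ½(9.81) t² ⇒ 4.905 t² − 29.28 t − 52.8 = 0.
t = [29.28 + √(857.3 + 1036)] / 9.810 = 7.420 s.
Horizontal: R = v_x · t = 27.69 × 7.420 = 205 m.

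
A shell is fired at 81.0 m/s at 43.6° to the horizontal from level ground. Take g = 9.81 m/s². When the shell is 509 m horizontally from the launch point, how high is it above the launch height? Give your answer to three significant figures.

115 m

v_x = 81.0 cos 43.6° = 58.66 m/s, v_y0 = 81.0 sin 43.6° = 55.86 m/s.
Time to reach x = 509 m: t = x / v_x = 509 / 58.66 = 8.677 s.
y = v_y0 t − ½ g t² = 55.86×8.677 − 4.905×8.677² = 115 m.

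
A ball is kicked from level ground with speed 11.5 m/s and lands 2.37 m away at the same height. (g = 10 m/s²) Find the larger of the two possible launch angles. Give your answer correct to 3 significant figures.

84.8°

Level-ground range: R = v₀² sin(2θ)/g ⇒ sin 2θ = R g / v₀² = 2.37×10/11.5² = 0.1792.
2θ = arcsin(0.1792) = 10.32° or 180° − 10.32° = 169.68°.
So θ = 5.16° or θ = 84.8°.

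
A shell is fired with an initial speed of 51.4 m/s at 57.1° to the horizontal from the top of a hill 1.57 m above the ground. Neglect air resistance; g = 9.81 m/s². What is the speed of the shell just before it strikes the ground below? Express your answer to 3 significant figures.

v_x = 51.4 cos 57.1° = 27.92 m/s is unchanged throughout.
For the vertical component, v_y² = v_y0² + 2 g h = (43.16)² + 2×9.81×1.57 = 1894, so |v_y| = 43.52 m/s.
Impact speed = √(v_x² + v_y²) = √(779.5 + 1894) = 51.7 m/s.

51.7 m/s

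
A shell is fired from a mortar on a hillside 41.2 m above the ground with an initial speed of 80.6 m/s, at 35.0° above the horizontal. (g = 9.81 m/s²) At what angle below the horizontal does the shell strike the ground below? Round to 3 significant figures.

39.4°

v_x = 80.6 cos 35.0° = 66.02 m/s.
At impact |v_y| = √(v_y0² + 2 g h) = √(46.23² + 2×9.81×41.2) = 54.27 m/s.
Angle below horizontal = arctan(|v_y| / v_x) = arctan(54.27 / 66.02) = 39.4°.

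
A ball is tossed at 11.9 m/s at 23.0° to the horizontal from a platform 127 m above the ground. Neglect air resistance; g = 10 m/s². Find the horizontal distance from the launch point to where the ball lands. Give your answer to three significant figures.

Components: v_x = 11.9 cos 23.0° = 10.95 m/s, v_y = 11.9 sin 23.0° = 4.650 m/s.
Vertical: 0 = 127 + 4.650 t − ½(10) t² ⇒ 5.000 t² − 4.650 t − 127 = 0.
t = [4.650 + √(21.62 + 2540)] / 10.00 = 5.526 s.
Horizontal: R = v_x · t = 10.95 × 5.526 = 60.5 m.

60.5 m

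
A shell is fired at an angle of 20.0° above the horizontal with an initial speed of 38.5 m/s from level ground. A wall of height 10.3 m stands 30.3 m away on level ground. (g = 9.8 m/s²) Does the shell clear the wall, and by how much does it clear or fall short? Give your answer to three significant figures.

v_x = 38.5 cos 20.0° = 36.18 m/s; v_y0 = 38.5 sin 20.0° = 13.17 m/s.
Time to reach the wall: t = 30.3 / 36.18 = 0.8375 s.
Height at that point: y = 13.17×0.8375 − 4.900×0.8375² = 7.593 m.
That is 10.3 − 7.593 = 2.71 m below the top of the wall, so the shell does not clear it.

No — it falls 2.71 m short of clearing the wall.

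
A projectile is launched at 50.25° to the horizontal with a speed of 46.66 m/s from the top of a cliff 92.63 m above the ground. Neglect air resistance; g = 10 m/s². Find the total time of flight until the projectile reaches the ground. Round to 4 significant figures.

Vertical component: v_y = 46.66 sin 50.25° = 35.874 m/s.
Taking up as positive with launch at y = 92.63 m, landing at y = 0: 0 = 92.63 + 35.874 t − ½(10) t².
Solving 5.000 t² − 35.874 t − 92.63 = 0 gives t = [35.874 + √(35.874² + 4·5.000·92.63)] / 10.00 = 9.191 s.

9.191 s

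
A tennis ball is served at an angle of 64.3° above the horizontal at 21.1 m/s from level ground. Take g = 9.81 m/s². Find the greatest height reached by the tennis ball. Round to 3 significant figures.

Vertical component of launch velocity: v_y = 21.1 sin 64.3° = 19.01 m/s.
At the highest point the vertical velocity is zero, so v_y² = 2 g h_max.
h_max = (19.01)² / (2 × 9.81) = 361.4 / 19.62 = 18.4 m.

18.4 m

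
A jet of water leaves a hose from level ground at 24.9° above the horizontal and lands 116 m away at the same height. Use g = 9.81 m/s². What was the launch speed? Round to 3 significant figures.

On level ground, R = v₀² sin(2θ) / g, so v₀ = √(R g / sin 2θ).
sin(2 × 24.9°) = 0.7638.
v₀ = √(116 × 9.81 / 0.7638) = √1490 = 38.6 m/s.

38.6 m/s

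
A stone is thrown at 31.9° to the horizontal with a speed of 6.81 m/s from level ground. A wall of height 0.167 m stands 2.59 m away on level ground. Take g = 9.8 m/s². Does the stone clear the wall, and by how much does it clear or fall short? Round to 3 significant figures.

Yes — it clears the wall by 0.462 m.

v_x = 6.81 cos 31.9° = 5.781 m/s; v_y0 = 6.81 sin 31.9° = 3.599 m/s.
Time to reach the wall: t = 2.59 / 5.781 = 0.4480 s.
Height at that point: y = 3.599×0.4480 − 4.900×0.4480² = 0.6289 m.
That is 0.6289 − 0.167 = 0.462 m above the top of the wall, so the stone clears it.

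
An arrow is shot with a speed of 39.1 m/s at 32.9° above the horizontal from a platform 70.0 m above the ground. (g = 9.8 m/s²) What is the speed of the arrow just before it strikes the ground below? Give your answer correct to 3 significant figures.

v_x = 39.1 cos 32.9° = 32.83 m/s is unchanged throughout.
For the vertical component, v_y² = v_y0² + 2 g h = (21.24)² + 2×9.8×70.0 = 1823, so |v_y| = 42.70 m/s.
Impact speed = √(v_x² + v_y²) = √(1078 + 1823) = 53.9 m/s.

53.9 m/s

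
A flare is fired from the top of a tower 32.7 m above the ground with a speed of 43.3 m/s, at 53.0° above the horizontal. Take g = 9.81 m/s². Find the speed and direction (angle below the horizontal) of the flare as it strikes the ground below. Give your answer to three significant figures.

v_x = 43.3 cos 53.0° = 26.06 m/s (constant).
|v_y| at impact = √((34.58)² + 2×9.81×32.7) = 42.86 m/s.
Speed = √(26.06² + 42.86²) = 50.2 m/s; angle = arctan(42.86/26.06) = 58.7° below horizontal.

50.2 m/s at 58.7° below the horizontal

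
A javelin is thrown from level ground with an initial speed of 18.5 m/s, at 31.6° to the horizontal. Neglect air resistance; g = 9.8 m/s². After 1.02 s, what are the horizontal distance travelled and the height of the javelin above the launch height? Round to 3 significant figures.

v_x = 18.5 cos 31.6° = 15.76 m/s; v_y0 = 18.5 sin 31.6° = 9.694 m/s.
x = v_x t = 15.76 × 1.02 = 16.1 m.
y = v_y0 t − ½ g t² = 9.694×1.02 − 4.900×1.02² = 4.79 m.

x = 16.1 m, y = 4.79 m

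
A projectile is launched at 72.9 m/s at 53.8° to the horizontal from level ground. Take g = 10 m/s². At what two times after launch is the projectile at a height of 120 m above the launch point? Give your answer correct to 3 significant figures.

v_y0 = 72.9 sin 53.8° = 58.83 m/s.
Set y = v_y0 t − ½ g t² = 120: 5.000 t² − 58.83 t + 120 = 0.
t = [58.83 ± √(3461 − 2400)] / 10 = (58.83 ± 32.57) / 10, giving t = 2.63 s or t = 9.14 s.
So the projectile is at 120 m at t = 2.63 s (rising) and t = 9.14 s (falling).

2.63 s and 9.14 s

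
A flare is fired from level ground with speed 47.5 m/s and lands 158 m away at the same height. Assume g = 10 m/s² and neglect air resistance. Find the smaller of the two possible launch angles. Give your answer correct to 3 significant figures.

Level-ground range: R = v₀² sin(2θ)/g ⇒ sin 2θ = R g / v₀² = 158×10/47.5² = 0.7003.
2θ = arcsin(0.7003) = 44.45° or 180° − 44.45° = 135.55°.
So θ = 22.2° or θ = 67.8°.

22.2°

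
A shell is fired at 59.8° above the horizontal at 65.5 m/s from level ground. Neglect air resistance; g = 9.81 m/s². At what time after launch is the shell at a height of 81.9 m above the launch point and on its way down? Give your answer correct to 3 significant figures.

v_y0 = 65.5 sin 59.8° = 56.61 m/s.
Set y = v_y0 t − ½ g t² = 81.9: 4.905 t² − 56.61 t + 81.9 = 0.
t = [56.61 ± √(3205 − 1607)] / 9.81 = (56.61 ± 39.97) / 9.81, giving t = 1.70 s or t = 9.85 s.
On the way down corresponds to the larger root: t = 9.85 s.

9.85 s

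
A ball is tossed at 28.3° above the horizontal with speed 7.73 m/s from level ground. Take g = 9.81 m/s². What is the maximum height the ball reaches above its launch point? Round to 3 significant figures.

Vertical component of launch velocity: v_y = 7.73 sin 28.3° = 3.665 m/s.
At the highest point the vertical velocity is zero, so v_y² = 2 g h_max.
h_max = (3.665)² / (2 × 9.81) = 13.43 / 19.62 = 0.685 m.

0.685 m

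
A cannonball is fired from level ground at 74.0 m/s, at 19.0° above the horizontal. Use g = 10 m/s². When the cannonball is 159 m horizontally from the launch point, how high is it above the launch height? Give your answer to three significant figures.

28.9 m

v_x = 74.0 cos 19.0° = 69.97 m/s, v_y0 = 74.0 sin 19.0° = 24.09 m/s.
Time to reach x = 159 m: t = x / v_x = 159 / 69.97 = 2.272 s.
y = v_y0 t − ½ g t² = 24.09×2.272 − 5.000×2.272² = 28.9 m.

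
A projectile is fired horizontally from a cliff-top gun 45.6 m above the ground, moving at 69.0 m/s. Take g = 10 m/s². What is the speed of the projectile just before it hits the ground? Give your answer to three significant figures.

75.3 m/s

Fall time: t = √(2 × 45.6 / 10) = 3.020 s.
At impact: v_x = 69.0 m/s (unchanged), v_y = g t = 10 × 3.020 = 30.20 m/s.
Speed = √(v_x² + v_y²) = √(4761 + 912.0) = 75.3 m/s.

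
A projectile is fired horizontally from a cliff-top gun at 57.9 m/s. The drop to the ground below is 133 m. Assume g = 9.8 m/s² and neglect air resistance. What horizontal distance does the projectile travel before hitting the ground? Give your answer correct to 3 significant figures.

302 m

Initial vertical velocity is zero, so the fall time comes from h = ½ g t²: t = √(2 × 133 / 9.8) = 5.210 s.
Horizontal motion is uniform at 57.9 m/s, so x = 57.9 × 5.210 = 302 m.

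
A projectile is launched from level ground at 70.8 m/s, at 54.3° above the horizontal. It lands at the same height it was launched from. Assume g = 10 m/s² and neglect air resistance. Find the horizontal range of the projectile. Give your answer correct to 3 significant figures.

Components: v_x = 70.8 cos 54.3° = 41.31 m/s, v_y = 70.8 sin 54.3° = 57.50 m/s.
Time of flight (same landing height): t = 2 v_y / g = 2 × 57.50 / 10 = 11.50 s.
Range: R = v_x · t = 41.31 × 11.50 = 475 m.

475 m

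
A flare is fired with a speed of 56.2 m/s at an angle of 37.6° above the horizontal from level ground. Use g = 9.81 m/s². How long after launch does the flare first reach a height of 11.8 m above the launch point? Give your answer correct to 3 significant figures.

0.363 s

v_y0 = 56.2 sin 37.6° = 34.29 m/s.
Set y = v_y0 t − ½ g t² = 11.8: 4.905 t² − 34.29 t + 11.8 = 0.
t = [34.29 ± √(1176 − 231.5)] / 9.81 = (34.29 ± 30.73) / 9.81, giving t = 0.363 s or t = 6.63 s.
The flare is on the way up at the first time, so t = 0.363 s.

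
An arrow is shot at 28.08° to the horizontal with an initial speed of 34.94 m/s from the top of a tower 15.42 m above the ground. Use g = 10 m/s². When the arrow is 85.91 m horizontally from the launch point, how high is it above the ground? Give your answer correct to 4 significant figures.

v_x = 34.94 cos 28.08° = 30.827 m/s, v_y0 = 34.94 sin 28.08° = 16.446 m/s.
Time to reach x = 85.91 m: t = x / v_x = 85.91 / 30.827 = 2.7868 s.
y = 15.42 + v_y0 t − ½ g t² = 15.42 + 16.446×2.7868 − 5.000×2.7868² = 22.42 m.

22.42 m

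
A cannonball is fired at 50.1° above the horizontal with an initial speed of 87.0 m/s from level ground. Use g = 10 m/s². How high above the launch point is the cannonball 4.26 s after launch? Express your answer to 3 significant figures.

194 m

v_y0 = 87.0 sin 50.1° = 66.74 m/s.
y(t) = v_y0 t − ½ g t² = 66.74×4.26 − 5.000×4.26² = 194 m.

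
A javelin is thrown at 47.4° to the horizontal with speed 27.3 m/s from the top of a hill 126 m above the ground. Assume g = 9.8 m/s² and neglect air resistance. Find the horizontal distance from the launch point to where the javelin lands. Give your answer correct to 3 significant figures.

139 m

Components: v_x = 27.3 cos 47.4° = 18.48 m/s, v_y = 27.3 sin 47.4° = 20.10 m/s.
Vertical: 0 = 126 + 20.10 t − ½(9.8) t² ⇒ 4.900 t² − 20.10 t − 126 = 0.
t = [20.10 + √(404.0 + 2470)] / 9.800 = 7.521 s.
Horizontal: R = v_x · t = 18.48 × 7.521 = 139 m.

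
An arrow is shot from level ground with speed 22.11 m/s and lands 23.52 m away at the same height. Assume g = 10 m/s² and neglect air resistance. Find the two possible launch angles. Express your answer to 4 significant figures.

14.38° and 75.62°

Level-ground range: R = v₀² sin(2θ)/g ⇒ sin 2θ = R g / v₀² = 23.52×10/22.11² = 0.4811.
2θ = arcsin(0.4811) = 28.757° or 180° − 28.757° = 151.243°.
So θ = 14.38° or θ = 75.62°.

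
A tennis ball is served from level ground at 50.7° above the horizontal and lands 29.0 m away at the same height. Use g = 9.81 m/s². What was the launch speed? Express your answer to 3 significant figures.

17.0 m/s

On level ground, R = v₀² sin(2θ) / g, so v₀ = √(R g / sin 2θ).
sin(2 × 50.7°) = 0.9803.
v₀ = √(29.0 × 9.81 / 0.9803) = √290.2 = 17.0 m/s.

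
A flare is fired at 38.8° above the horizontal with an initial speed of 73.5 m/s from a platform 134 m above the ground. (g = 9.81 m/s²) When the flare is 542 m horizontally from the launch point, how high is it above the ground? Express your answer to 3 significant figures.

v_x = 73.5 cos 38.8° = 57.28 m/s, v_y0 = 73.5 sin 38.8° = 46.06 m/s.
Time to reach x = 542 m: t = x / v_x = 542 / 57.28 = 9.462 s.
y = 134 + v_y0 t − ½ g t² = 134 + 46.06×9.462 − 4.905×9.462² = 131 m.

131 m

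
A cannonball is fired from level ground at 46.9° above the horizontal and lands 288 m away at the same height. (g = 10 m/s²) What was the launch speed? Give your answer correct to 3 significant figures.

53.7 m/s

On level ground, R = v₀² sin(2θ) / g, so v₀ = √(R g / sin 2θ).
sin(2 × 46.9°) = 0.9978.
v₀ = √(288 × 10 / 0.9978) = √2886 = 53.7 m/s.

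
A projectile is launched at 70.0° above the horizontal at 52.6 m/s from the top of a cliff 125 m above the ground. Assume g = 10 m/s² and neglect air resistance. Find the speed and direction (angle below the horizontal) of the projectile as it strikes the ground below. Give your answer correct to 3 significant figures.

72.6 m/s at 75.6° below the horizontal

v_x = 52.6 cos 70.0° = 17.99 m/s (constant).
|v_y| at impact = √((49.43)² + 2×10×125) = 70.31 m/s.
Speed = √(17.99² + 70.31²) = 72.6 m/s; angle = arctan(70.31/17.99) = 75.6° below horizontal.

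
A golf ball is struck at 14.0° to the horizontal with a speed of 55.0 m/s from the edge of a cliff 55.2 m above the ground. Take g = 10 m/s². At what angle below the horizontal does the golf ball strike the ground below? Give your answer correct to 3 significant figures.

v_x = 55.0 cos 14.0° = 53.37 m/s.
At impact |v_y| = √(v_y0² + 2 g h) = √(13.31² + 2×10×55.2) = 35.79 m/s.
Angle below horizontal = arctan(|v_y| / v_x) = arctan(35.79 / 53.37) = 33.8°.

33.8°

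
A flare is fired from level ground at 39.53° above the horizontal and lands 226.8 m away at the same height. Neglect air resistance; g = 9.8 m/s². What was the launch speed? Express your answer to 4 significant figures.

47.58 m/s

On level ground, R = v₀² sin(2θ) / g, so v₀ = √(R g / sin 2θ).
sin(2 × 39.53°) = 0.9818.
v₀ = √(226.8 × 9.8 / 0.9818) = √2263.8 = 47.58 m/s.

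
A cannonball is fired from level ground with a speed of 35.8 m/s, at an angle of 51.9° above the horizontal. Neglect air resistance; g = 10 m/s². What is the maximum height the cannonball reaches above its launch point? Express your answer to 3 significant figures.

Vertical component of launch velocity: v_y = 35.8 sin 51.9° = 28.17 m/s.
At the highest point the vertical velocity is zero, so v_y² = 2 g h_max.
h_max = (28.17)² / (2 × 10) = 793.5 / 20.00 = 39.7 m.

39.7 m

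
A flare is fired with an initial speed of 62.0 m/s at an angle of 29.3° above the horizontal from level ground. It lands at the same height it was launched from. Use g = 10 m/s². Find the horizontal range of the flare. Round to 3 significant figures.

Components: v_x = 62.0 cos 29.3° = 54.07 m/s, v_y = 62.0 sin 29.3° = 30.34 m/s.
Time of flight (same landing height): t = 2 v_y / g = 2 × 30.34 / 10 = 6.068 s.
Range: R = v_x · t = 54.07 × 6.068 = 328 m.

328 m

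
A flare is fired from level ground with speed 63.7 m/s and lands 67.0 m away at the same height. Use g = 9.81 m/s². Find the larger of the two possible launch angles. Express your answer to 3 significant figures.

85.3°

Level-ground range: R = v₀² sin(2θ)/g ⇒ sin 2θ = R g / v₀² = 67.0×9.81/63.7² = 0.1620.
2θ = arcsin(0.1620) = 9.323° or 180° − 9.323° = 170.677°.
So θ = 4.66° or θ = 85.3°.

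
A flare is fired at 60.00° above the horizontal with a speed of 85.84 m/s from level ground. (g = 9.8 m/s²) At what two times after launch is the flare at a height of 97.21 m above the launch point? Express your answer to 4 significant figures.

v_y0 = 85.84 sin 60.00° = 74.340 m/s.
Set y = v_y0 t − ½ g t² = 97.21: 4.900 t² − 74.340 t + 97.21 = 0.
t = [74.340 ± √(5526.4 − 1905.3)] / 9.8 = (74.340 ± 60.176) / 9.8, giving t = 1.445 s or t = 13.73 s.
So the flare is at 97.21 m at t = 1.445 s (rising) and t = 13.73 s (falling).

1.445 s and 13.73 s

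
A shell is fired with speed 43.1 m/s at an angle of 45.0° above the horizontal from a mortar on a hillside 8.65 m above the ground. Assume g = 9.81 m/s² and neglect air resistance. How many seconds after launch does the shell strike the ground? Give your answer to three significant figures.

6.49 s

Vertical component: v_y = 43.1 sin 45.0° = 30.48 m/s.
Taking up as positive with launch at y = 8.65 m, landing at y = 0: 0 = 8.65 + 30.48 t − ½(9.81) t².
Solving 4.905 t² − 30.48 t − 8.65 = 0 gives t = [30.48 + √(30.48² + 4·4.905·8.65)] / 9.810 = 6.49 s.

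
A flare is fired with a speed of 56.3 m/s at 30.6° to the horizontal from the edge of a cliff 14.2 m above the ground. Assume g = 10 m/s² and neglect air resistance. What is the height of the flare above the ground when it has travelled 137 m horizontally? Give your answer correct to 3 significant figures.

v_x = 56.3 cos 30.6° = 48.46 m/s, v_y0 = 56.3 sin 30.6° = 28.66 m/s.
Time to reach x = 137 m: t = x / v_x = 137 / 48.46 = 2.827 s.
y = 14.2 + v_y0 t − ½ g t² = 14.2 + 28.66×2.827 − 5.000×2.827² = 55.3 m.

55.3 m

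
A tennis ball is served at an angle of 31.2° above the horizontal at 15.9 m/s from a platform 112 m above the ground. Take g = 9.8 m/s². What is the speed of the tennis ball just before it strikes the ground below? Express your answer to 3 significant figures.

49.5 m/s

v_x = 15.9 cos 31.2° = 13.60 m/s is unchanged throughout.
For the vertical component, v_y² = v_y0² + 2 g h = (8.237)² + 2×9.8×112 = 2263, so |v_y| = 47.57 m/s.
Impact speed = √(v_x² + v_y²) = √(185.0 + 2263) = 49.5 m/s.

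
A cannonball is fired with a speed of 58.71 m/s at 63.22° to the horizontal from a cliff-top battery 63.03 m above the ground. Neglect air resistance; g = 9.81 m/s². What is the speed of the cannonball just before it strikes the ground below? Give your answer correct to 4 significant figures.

v_x = 58.71 cos 63.22° = 26.453 m/s is unchanged throughout.
For the vertical component, v_y² = v_y0² + 2 g h = (52.413)² + 2×9.81×63.03 = 3983.8, so |v_y| = 63.117 m/s.
Impact speed = √(v_x² + v_y²) = √(699.76 + 3983.8) = 68.44 m/s.

68.44 m/s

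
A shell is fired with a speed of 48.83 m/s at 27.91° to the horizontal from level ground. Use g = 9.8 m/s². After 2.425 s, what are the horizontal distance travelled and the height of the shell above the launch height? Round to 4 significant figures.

x = 104.6 m, y = 26.61 m

v_x = 48.83 cos 27.91° = 43.150 m/s; v_y0 = 48.83 sin 27.91° = 22.857 m/s.
x = v_x t = 43.150 × 2.425 = 104.6 m.
y = v_y0 t − ½ g t² = 22.857×2.425 − 4.900×2.425² = 26.61 m.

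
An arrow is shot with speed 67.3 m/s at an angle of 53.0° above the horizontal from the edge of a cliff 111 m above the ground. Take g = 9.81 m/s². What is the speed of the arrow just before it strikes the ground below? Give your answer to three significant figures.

v_x = 67.3 cos 53.0° = 40.50 m/s is unchanged throughout.
For the vertical component, v_y² = v_y0² + 2 g h = (53.75)² + 2×9.81×111 = 5067, so |v_y| = 71.18 m/s.
Impact speed = √(v_x² + v_y²) = √(1640 + 5067) = 81.9 m/s.

81.9 m/s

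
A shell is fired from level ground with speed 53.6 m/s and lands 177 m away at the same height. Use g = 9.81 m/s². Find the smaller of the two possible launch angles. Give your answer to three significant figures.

Level-ground range: R = v₀² sin(2θ)/g ⇒ sin 2θ = R g / v₀² = 177×9.81/53.6² = 0.6044.
2θ = arcsin(0.6044) = 37.19° or 180° − 37.19° = 142.81°.
So θ = 18.6° or θ = 71.4°.

18.6°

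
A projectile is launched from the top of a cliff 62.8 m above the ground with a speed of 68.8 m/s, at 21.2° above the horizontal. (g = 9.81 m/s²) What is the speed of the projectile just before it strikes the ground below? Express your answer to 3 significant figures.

77.2 m/s

v_x = 68.8 cos 21.2° = 64.14 m/s is unchanged throughout.
For the vertical component, v_y² = v_y0² + 2 g h = (24.88)² + 2×9.81×62.8 = 1851, so |v_y| = 43.02 m/s.
Impact speed = √(v_x² + v_y²) = √(4114 + 1851) = 77.2 m/s.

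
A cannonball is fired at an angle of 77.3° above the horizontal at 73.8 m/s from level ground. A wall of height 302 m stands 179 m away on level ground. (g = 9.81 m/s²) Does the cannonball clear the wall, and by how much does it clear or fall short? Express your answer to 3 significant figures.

v_x = 73.8 cos 77.3° = 16.22 m/s; v_y0 = 73.8 sin 77.3° = 71.99 m/s.
Time to reach the wall: t = 179 / 16.22 = 11.04 s.
Height at that point: y = 71.99×11.04 − 4.905×11.04² = 196.9 m.
That is 302 − 196.9 = 105 m below the top of the wall, so the cannonball does not clear it.

No — it falls 105 m short of clearing the wall.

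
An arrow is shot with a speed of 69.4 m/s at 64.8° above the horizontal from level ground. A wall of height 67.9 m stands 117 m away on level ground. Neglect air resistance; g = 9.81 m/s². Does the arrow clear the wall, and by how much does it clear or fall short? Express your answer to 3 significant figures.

v_x = 69.4 cos 64.8° = 29.55 m/s; v_y0 = 69.4 sin 64.8° = 62.79 m/s.
Time to reach the wall: t = 117 / 29.55 = 3.959 s.
Height at that point: y = 62.79×3.959 − 4.905×3.959² = 171.7 m.
That is 171.7 − 67.9 = 104 m above the top of the wall, so the arrow clears it.

Yes — it clears the wall by 104 m.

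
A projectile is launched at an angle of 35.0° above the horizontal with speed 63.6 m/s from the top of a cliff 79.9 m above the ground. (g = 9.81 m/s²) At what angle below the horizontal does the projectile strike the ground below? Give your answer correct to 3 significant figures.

v_x = 63.6 cos 35.0° = 52.10 m/s.
At impact |v_y| = √(v_y0² + 2 g h) = √(36.48² + 2×9.81×79.9) = 53.84 m/s.
Angle below horizontal = arctan(|v_y| / v_x) = arctan(53.84 / 52.10) = 45.9°.

45.9°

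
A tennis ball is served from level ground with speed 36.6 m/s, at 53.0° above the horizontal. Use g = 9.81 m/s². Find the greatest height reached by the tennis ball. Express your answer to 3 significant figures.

Vertical component of launch velocity: v_y = 36.6 sin 53.0° = 29.23 m/s.
At the highest point the vertical velocity is zero, so v_y² = 2 g h_max.
h_max = (29.23)² / (2 × 9.81) = 854.4 / 19.62 = 43.5 m.

43.5 m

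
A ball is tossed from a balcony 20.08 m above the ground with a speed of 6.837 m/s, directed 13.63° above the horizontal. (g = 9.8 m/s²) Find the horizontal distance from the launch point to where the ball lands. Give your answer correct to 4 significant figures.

Components: v_x = 6.837 cos 13.63° = 6.6445 m/s, v_y = 6.837 sin 13.63° = 1.6111 m/s.
Vertical: 0 = 20.08 + 1.6111 t − ½(9.8) t² ⇒ 4.900 t² − 1.6111 t − 20.08 = 0.
t = [1.6111 + √(2.5956 + 393.57)] / 9.800 = 2.1954 s.
Horizontal: R = v_x · t = 6.6445 × 2.1954 = 14.59 m.

14.59 m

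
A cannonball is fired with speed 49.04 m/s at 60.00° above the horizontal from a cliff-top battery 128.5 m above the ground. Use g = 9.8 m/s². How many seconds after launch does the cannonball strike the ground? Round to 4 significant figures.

11.04 s

Vertical component: v_y = 49.04 sin 60.00° = 42.470 m/s.
Taking up as positive with launch at y = 128.5 m, landing at y = 0: 0 = 128.5 + 42.470 t − ½(9.8) t².
Solving 4.900 t² − 42.470 t − 128.5 = 0 gives t = [42.470 + √(42.470² + 4·4.900·128.5)] / 9.800 = 11.04 s.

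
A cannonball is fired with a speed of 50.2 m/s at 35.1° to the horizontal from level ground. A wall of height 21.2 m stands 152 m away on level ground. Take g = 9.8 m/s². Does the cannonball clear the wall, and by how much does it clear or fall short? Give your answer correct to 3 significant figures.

Yes — it clears the wall by 18.5 m.

v_x = 50.2 cos 35.1° = 41.07 m/s; v_y0 = 50.2 sin 35.1° = 28.87 m/s.
Time to reach the wall: t = 152 / 41.07 = 3.701 s.
Height at that point: y = 28.87×3.701 − 4.900×3.701² = 39.73 m.
That is 39.73 − 21.2 = 18.5 m above the top of the wall, so the cannonball clears it.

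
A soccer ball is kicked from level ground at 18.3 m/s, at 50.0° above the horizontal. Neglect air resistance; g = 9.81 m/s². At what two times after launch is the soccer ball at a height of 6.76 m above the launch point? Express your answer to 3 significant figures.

v_y0 = 18.3 sin 50.0° = 14.02 m/s.
Set y = v_y0 t − ½ g t² = 6.76: 4.905 t² − 14.02 t + 6.76 = 0.
t = [14.02 ± √(196.6 − 132.6)] / 9.81 = (14.02 ± 8.000) / 9.81, giving t = 0.614 s or t = 2.24 s.
So the soccer ball is at 6.76 m at t = 0.614 s (rising) and t = 2.24 s (falling).

0.614 s and 2.24 s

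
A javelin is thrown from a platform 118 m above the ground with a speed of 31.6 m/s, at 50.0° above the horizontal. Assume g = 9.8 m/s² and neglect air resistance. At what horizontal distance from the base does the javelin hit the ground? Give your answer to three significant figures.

162 m

Components: v_x = 31.6 cos 50.0° = 20.31 m/s, v_y = 31.6 sin 50.0° = 24.21 m/s.
Vertical: 0 = 118 + 24.21 t − ½(9.8) t² ⇒ 4.900 t² − 24.21 t − 118 = 0.
t = [24.21 + √(586.1 + 2313)] / 9.800 = 7.965 s.
Horizontal: R = v_x · t = 20.31 × 7.965 = 162 m.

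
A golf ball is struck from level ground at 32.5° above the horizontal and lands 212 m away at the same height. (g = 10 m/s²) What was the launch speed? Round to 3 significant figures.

On level ground, R = v₀² sin(2θ) / g, so v₀ = √(R g / sin 2θ).
sin(2 × 32.5°) = 0.9063.
v₀ = √(212 × 10 / 0.9063) = √2339 = 48.4 m/s.

48.4 m/s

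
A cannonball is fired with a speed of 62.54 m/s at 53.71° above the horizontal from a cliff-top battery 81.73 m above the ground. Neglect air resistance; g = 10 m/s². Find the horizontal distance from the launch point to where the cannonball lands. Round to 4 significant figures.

Components: v_x = 62.54 cos 53.71° = 37.016 m/s, v_y = 62.54 sin 53.71° = 50.409 m/s.
Vertical: 0 = 81.73 + 50.409 t − ½(10) t² ⇒ 5.000 t² − 50.409 t − 81.73 = 0.
t = [50.409 + √(2541.1 + 1634.6)] / 10.00 = 11.503 s.
Horizontal: R = v_x · t = 37.016 × 11.503 = 425.8 m.

425.8 m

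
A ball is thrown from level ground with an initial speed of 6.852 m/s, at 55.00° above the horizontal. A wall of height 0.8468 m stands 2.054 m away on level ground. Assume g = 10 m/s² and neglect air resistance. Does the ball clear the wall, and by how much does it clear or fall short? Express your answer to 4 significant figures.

v_x = 6.852 cos 55.00° = 3.9301 m/s; v_y0 = 6.852 sin 55.00° = 5.6128 m/s.
Time to reach the wall: t = 2.054 / 3.9301 = 0.52263 s.
Height at that point: y = 5.6128×0.52263 − 5.000×0.52263² = 1.5677 m.
That is 1.5677 − 0.8468 = 0.7209 m above the top of the wall, so the ball clears it.

Yes — it clears the wall by 0.7209 m.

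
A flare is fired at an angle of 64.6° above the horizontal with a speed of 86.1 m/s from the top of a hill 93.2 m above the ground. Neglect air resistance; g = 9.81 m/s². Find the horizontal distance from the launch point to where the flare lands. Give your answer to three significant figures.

Components: v_x = 86.1 cos 64.6° = 36.93 m/s, v_y = 86.1 sin 64.6° = 77.78 m/s.
Vertical: 0 = 93.2 + 77.78 t − ½(9.81) t² ⇒ 4.905 t² − 77.78 t − 93.2 = 0.
t = [77.78 + √(6050 + 1829)] / 9.810 = 16.98 s.
Horizontal: R = v_x · t = 36.93 × 16.98 = 627 m.

627 m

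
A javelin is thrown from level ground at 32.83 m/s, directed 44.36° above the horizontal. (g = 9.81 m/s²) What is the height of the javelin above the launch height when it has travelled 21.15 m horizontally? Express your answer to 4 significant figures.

v_x = 32.83 cos 44.36° = 23.472 m/s, v_y0 = 32.83 sin 44.36° = 22.954 m/s.
Time to reach x = 21.15 m: t = x / v_x = 21.15 / 23.472 = 0.90107 s.
y = v_y0 t − ½ g t² = 22.954×0.90107 − 4.905×0.90107² = 16.70 m.

16.70 m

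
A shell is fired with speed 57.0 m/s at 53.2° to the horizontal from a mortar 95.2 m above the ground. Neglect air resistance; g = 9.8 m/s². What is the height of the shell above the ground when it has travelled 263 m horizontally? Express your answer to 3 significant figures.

156 m

v_x = 57.0 cos 53.2° = 34.14 m/s, v_y0 = 57.0 sin 53.2° = 45.64 m/s.
Time to reach x = 263 m: t = x / v_x = 263 / 34.14 = 7.704 s.
y = 95.2 + v_y0 t − ½ g t² = 95.2 + 45.64×7.704 − 4.900×7.704² = 156 m.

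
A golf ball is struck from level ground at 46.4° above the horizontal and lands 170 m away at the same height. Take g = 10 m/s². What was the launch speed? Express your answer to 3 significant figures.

On level ground, R = v₀² sin(2θ) / g, so v₀ = √(R g / sin 2θ).
sin(2 × 46.4°) = 0.9988.
v₀ = √(170 × 10 / 0.9988) = √1702 = 41.3 m/s.

41.3 m/s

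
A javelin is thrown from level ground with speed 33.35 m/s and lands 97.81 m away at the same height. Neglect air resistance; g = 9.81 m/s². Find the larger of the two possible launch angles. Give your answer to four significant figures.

Level-ground range: R = v₀² sin(2θ)/g ⇒ sin 2θ = R g / v₀² = 97.81×9.81/33.35² = 0.8627.
2θ = arcsin(0.8627) = 59.621° or 180° − 59.621° = 120.379°.
So θ = 29.81° or θ = 60.19°.

60.19°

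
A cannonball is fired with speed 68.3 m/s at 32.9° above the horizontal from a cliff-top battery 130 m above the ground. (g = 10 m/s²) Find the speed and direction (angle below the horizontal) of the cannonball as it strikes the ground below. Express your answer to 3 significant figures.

v_x = 68.3 cos 32.9° = 57.35 m/s (constant).
|v_y| at impact = √((37.10)² + 2×10×130) = 63.06 m/s.
Speed = √(57.35² + 63.06²) = 85.2 m/s; angle = arctan(63.06/57.35) = 47.7° below horizontal.

85.2 m/s at 47.7° below the horizontal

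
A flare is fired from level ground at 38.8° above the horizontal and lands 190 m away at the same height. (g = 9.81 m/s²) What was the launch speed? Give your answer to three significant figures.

On level ground, R = v₀² sin(2θ) / g, so v₀ = √(R g / sin 2θ).
sin(2 × 38.8°) = 0.9767.
v₀ = √(190 × 9.81 / 0.9767) = √1908 = 43.7 m/s.

43.7 m/s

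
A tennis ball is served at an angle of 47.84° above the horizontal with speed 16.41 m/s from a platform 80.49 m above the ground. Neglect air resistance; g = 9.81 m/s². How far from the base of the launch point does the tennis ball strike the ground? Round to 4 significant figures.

Components: v_x = 16.41 cos 47.84° = 11.014 m/s, v_y = 16.41 sin 47.84° = 12.164 m/s.
Vertical: 0 = 80.49 + 12.164 t − ½(9.81) t² ⇒ 4.905 t² − 12.164 t − 80.49 = 0.
t = [12.164 + √(147.96 + 1579.2)] / 9.810 = 5.4764 s.
Horizontal: R = v_x · t = 11.014 × 5.4764 = 60.32 m.

60.32 m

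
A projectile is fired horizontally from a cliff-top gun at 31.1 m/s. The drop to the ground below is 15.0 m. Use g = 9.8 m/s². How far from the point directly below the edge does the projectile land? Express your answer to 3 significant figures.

54.4 m

Initial vertical velocity is zero, so the fall time comes from h = ½ g t²: t = √(2 × 15.0 / 9.8) = 1.750 s.
Horizontal motion is uniform at 31.1 m/s, so x = 31.1 × 1.750 = 54.4 m.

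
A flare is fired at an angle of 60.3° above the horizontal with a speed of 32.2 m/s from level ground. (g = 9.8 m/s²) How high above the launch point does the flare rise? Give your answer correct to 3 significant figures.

Vertical component of launch velocity: v_y = 32.2 sin 60.3° = 27.97 m/s.
At the highest point the vertical velocity is zero, so v_y² = 2 g h_max.
h_max = (27.97)² / (2 × 9.8) = 782.3 / 19.60 = 39.9 m.

39.9 m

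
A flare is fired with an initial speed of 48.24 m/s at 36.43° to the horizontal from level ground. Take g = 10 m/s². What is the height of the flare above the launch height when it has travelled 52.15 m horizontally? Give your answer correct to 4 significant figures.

29.46 m

v_x = 48.24 cos 36.43° = 38.813 m/s, v_y0 = 48.24 sin 36.43° = 28.647 m/s.
Time to reach x = 52.15 m: t = x / v_x = 52.15 / 38.813 = 1.3436 s.
y = v_y0 t − ½ g t² = 28.647×1.3436 − 5.000×1.3436² = 29.46 m.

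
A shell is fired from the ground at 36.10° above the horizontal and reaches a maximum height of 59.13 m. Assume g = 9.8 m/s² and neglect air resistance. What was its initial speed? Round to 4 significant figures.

At maximum height v_y = 0, so (v₀ sin θ)² = 2 g H.
v₀ sin 36.10° = √(2 × 9.8 × 59.13) = 34.043 m/s.
v₀ = 34.043 / sin 36.10° = 34.043 / 0.5892 = 57.78 m/s.

57.78 m/s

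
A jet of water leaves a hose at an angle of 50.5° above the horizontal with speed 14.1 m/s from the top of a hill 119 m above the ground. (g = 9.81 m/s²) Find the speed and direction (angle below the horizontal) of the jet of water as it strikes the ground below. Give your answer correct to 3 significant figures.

v_x = 14.1 cos 50.5° = 8.969 m/s (constant).
|v_y| at impact = √((10.88)² + 2×9.81×119) = 49.53 m/s.
Speed = √(8.969² + 49.53²) = 50.3 m/s; angle = arctan(49.53/8.969) = 79.7° below horizontal.

50.3 m/s at 79.7° below the horizontal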